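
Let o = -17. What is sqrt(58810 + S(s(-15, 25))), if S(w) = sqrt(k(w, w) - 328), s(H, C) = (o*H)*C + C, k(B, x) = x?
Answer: sqrt(58810 + 2*sqrt(1518)) ≈ 242.67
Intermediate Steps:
s(H, C) = C - 17*C*H (s(H, C) = (-17*H)*C + C = -17*C*H + C = C - 17*C*H)
S(w) = sqrt(-328 + w) (S(w) = sqrt(w - 328) = sqrt(-328 + w))
sqrt(58810 + S(s(-15, 25))) = sqrt(58810 + sqrt(-328 + 25*(1 - 17*(-15)))) = sqrt(58810 + sqrt(-328 + 25*(1 + 255))) = sqrt(58810 + sqrt(-328 + 25*256)) = sqrt(58810 + sqrt(-328 + 6400)) = sqrt(58810 + sqrt(6072)) = sqrt(58810 + 2*sqrt(1518))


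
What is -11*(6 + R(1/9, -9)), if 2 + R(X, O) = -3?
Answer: -11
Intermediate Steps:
R(X, O) = -5 (R(X, O) = -2 - 3 = -5)
-11*(6 + R(1/9, -9)) = -11*(6 - 5) = -11*1 = -11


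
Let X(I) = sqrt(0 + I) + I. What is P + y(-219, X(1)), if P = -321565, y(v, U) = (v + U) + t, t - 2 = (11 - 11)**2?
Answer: -321780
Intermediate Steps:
t = 2 (t = 2 + (11 - 11)**2 = 2 + 0**2 = 2 + 0 = 2)
X(I) = I + sqrt(I) (X(I) = sqrt(I) + I = I + sqrt(I))
y(v, U) = 2 + U + v (y(v, U) = (v + U) + 2 = (U + v) + 2 = 2 + U + v)
P + y(-219, X(1)) = -321565 + (2 + (1 + sqrt(1)) - 219) = -321565 + (2 + (1 + 1) - 219) = -321565 + (2 + 2 - 219) = -321565 - 215 = -321780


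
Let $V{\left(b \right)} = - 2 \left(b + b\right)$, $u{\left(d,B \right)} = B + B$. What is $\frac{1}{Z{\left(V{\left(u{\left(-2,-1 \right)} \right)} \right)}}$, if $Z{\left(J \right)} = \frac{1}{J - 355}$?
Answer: $-347$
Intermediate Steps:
$u{\left(d,B \right)} = 2 B$
$V{\left(b \right)} = - 4 b$ ($V{\left(b \right)} = - 2 \cdot 2 b = - 4 b$)
$Z{\left(J \right)} = \frac{1}{-355 + J}$
$\frac{1}{Z{\left(V{\left(u{\left(-2,-1 \right)} \right)} \right)}} = \frac{1}{\frac{1}{-355 - 4 \cdot 2 \left(-1\right)}} = \frac{1}{\frac{1}{-355 - -8}} = \frac{1}{\frac{1}{-355 + 8}} = \frac{1}{\frac{1}{-347}} = \frac{1}{- \frac{1}{347}} = -347$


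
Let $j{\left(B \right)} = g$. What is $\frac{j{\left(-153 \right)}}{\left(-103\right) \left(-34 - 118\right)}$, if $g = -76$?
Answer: $- \frac{1}{206} \approx -0.0048544$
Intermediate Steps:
$j{\left(B \right)} = -76$
$\frac{j{\left(-153 \right)}}{\left(-103\right) \left(-34 - 118\right)} = - \frac{76}{\left(-103\right) \left(-34 - 118\right)} = - \frac{76}{\left(-103\right) \left(-152\right)} = - \frac{76}{15656} = \left(-76\right) \frac{1}{15656} = - \frac{1}{206}$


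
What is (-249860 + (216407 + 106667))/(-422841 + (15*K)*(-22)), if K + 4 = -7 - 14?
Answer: -73214/414591 ≈ -0.17659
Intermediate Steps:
K = -25 (K = -4 + (-7 - 14) = -4 - 21 = -25)
(-249860 + (216407 + 106667))/(-422841 + (15*K)*(-22)) = (-249860 + (216407 + 106667))/(-422841 + (15*(-25))*(-22)) = (-249860 + 323074)/(-422841 - 375*(-22)) = 73214/(-422841 + 8250) = 73214/(-414591) = 73214*(-1/414591) = -73214/414591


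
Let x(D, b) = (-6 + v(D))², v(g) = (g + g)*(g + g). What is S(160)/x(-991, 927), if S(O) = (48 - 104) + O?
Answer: 26/3857920577281 ≈ 6.7394e-12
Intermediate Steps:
v(g) = 4*g² (v(g) = (2*g)*(2*g) = 4*g²)
S(O) = -56 + O
x(D, b) = (-6 + 4*D²)²
S(160)/x(-991, 927) = (-56 + 160)/((4*(-3 + 2*(-991)²)²)) = 104/((4*(-3 + 2*982081)²)) = 104/((4*(-3 + 1964162)²)) = 104/((4*1964159²)) = 104/((4*3857920577281)) = 104/15431682309124 = 104*(1/15431682309124) = 26/3857920577281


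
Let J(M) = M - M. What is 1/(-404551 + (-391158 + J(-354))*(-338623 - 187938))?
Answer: 1/205968143087 ≈ 4.8551e-12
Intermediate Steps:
J(M) = 0
1/(-404551 + (-391158 + J(-354))*(-338623 - 187938)) = 1/(-404551 + (-391158 + 0)*(-338623 - 187938)) = 1/(-404551 - 391158*(-526561)) = 1/(-404551 + 205968547638) = 1/205968143087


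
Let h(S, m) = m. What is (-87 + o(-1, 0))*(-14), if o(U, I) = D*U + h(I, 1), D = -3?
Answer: 1162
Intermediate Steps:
o(U, I) = 1 - 3*U (o(U, I) = -3*U + 1 = 1 - 3*U)
(-87 + o(-1, 0))*(-14) = (-87 + (1 - 3*(-1)))*(-14) = (-87 + (1 + 3))*(-14) = (-87 + 4)*(-14) = -83*(-14) = 1162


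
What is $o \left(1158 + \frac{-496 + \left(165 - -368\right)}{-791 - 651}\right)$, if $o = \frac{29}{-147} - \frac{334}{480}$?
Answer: $- \frac{5845966299}{5652640} \approx -1034.2$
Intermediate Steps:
$o = - \frac{3501}{3920}$ ($o = 29 \left(- \frac{1}{147}\right) - \frac{167}{240} = - \frac{29}{147} - \frac{167}{240} = - \frac{3501}{3920} \approx -0.89311$)
$o \left(1158 + \frac{-496 + \left(165 - -368\right)}{-791 - 651}\right) = - \frac{3501 \left(1158 + \frac{-496 + \left(165 - -368\right)}{-791 - 651}\right)}{3920} = - \frac{3501 \left(1158 + \frac{-496 + \left(165 + 368\right)}{-1442}\right)}{3920} = - \frac{3501 \left(1158 + \left(-496 + 533\right) \left(- \frac{1}{1442}\right)\right)}{3920} = - \frac{3501 \left(1158 + 37 \left(- \frac{1}{1442}\right)\right)}{3920} = - \frac{3501 \left(1158 - \frac{37}{1442}\right)}{3920} = \left(- \frac{3501}{3920}\right) \frac{1669799}{1442} = - \frac{5845966299}{5652640}$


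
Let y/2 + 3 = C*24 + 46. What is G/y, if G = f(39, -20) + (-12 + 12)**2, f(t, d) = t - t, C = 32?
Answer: 0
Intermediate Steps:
f(t, d) = 0
y = 1622 (y = -6 + 2*(32*24 + 46) = -6 + 2*(768 + 46) = -6 + 2*814 = -6 + 1628 = 1622)
G = 0 (G = 0 + (-12 + 12)**2 = 0 + 0**2 = 0 + 0 = 0)
G/y = 0/1622 = 0*(1/1622) = 0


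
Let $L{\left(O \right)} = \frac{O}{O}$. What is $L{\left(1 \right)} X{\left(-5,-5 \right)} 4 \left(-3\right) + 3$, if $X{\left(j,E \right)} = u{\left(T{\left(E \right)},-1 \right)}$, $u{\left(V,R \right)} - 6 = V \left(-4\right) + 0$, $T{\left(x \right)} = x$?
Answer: $-309$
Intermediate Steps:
$u{\left(V,R \right)} = 6 - 4 V$ ($u{\left(V,R \right)} = 6 + \left(V \left(-4\right) + 0\right) = 6 + \left(- 4 V + 0\right) = 6 - 4 V$)
$X{\left(j,E \right)} = 6 - 4 E$
$L{\left(O \right)} = 1$
$L{\left(1 \right)} X{\left(-5,-5 \right)} 4 \left(-3\right) + 3 = 1 \left(6 - -20\right) 4 \left(-3\right) + 3 = 1 \left(6 + 20\right) \left(-12\right) + 3 = 1 \cdot 26 \left(-12\right) + 3 = 1 \left(-312\right) + 3 = -312 + 3 = -309$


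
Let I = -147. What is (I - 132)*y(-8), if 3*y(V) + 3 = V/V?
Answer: 186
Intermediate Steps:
y(V) = -2/3 (y(V) = -1 + (V/V)/3 = -1 + (1/3)*1 = -1 + 1/3 = -2/3)
(I - 132)*y(-8) = (-147 - 132)*(-2/3) = -279*(-2/3) = 186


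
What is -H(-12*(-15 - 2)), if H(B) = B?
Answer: -204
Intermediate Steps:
-H(-12*(-15 - 2)) = -(-12)*(-15 - 2) = -(-12)*(-17) = -1*204 = -204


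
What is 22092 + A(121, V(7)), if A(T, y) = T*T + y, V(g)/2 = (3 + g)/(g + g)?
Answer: 257141/7 ≈ 36734.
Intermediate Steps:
V(g) = (3 + g)/g (V(g) = 2*((3 + g)/(g + g)) = 2*((3 + g)/((2*g))) = 2*((3 + g)*(1/(2*g))) = 2*((3 + g)/(2*g)) = (3 + g)/g)
A(T, y) = y + T**2 (A(T, y) = T**2 + y = y + T**2)
22092 + A(121, V(7)) = 22092 + ((3 + 7)/7 + 121**2) = 22092 + ((1/7)*10 + 14641) = 22092 + (10/7 + 14641) = 22092 + 102497/7 = 257141/7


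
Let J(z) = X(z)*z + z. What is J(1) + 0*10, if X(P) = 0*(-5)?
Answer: 1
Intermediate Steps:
X(P) = 0
J(z) = z (J(z) = 0*z + z = 0 + z = z)
J(1) + 0*10 = 1 + 0*10 = 1 + 0 = 1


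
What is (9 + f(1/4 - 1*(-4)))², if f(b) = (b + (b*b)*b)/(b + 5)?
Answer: 110523169/350464 ≈ 315.36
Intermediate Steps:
f(b) = (b + b³)/(5 + b) (f(b) = (b + b²*b)/(5 + b) = (b + b³)/(5 + b))
(9 + f(1/4 - 1*(-4)))² = (9 + ((1/4 - 1*(-4)) + (1/4 - 1*(-4))³)/(5 + (1/4 - 1*(-4))))² = (9 + ((¼ + 4) + (¼ + 4)³)/(5 + (¼ + 4)))² = (9 + (17/4 + (17/4)³)/(5 + 17/4))² = (9 + (17/4 + 4913/64)/(37/4))² = (9 + (4/37)*(5185/64))² = (9 + 5185/592)² = (10513/592)² = 110523169/350464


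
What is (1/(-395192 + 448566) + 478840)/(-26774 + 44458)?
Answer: 25557606161/943865816 ≈ 27.078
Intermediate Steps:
(1/(-395192 + 448566) + 478840)/(-26774 + 44458) = (1/53374 + 478840)/17684 = (1/53374 + 478840)*(1/17684) = (25557606161/53374)*(1/17684) = 25557606161/943865816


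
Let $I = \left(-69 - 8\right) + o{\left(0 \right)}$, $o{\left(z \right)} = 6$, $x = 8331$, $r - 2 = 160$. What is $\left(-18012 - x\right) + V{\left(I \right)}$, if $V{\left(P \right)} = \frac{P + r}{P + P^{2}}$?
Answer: $- \frac{18703517}{710} \approx -26343.0$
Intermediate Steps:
$r = 162$ ($r = 2 + 160 = 162$)
$I = -71$ ($I = \left(-69 - 8\right) + 6 = -77 + 6 = -71$)
$V{\left(P \right)} = \frac{162 + P}{P + P^{2}}$ ($V{\left(P \right)} = \frac{P + 162}{P + P^{2}} = \frac{162 + P}{P + P^{2}}$)
$\left(-18012 - x\right) + V{\left(I \right)} = \left(-18012 - 8331\right) + \frac{162 - 71}{\left(-71\right) \left(1 - 71\right)} = \left(-18012 - 8331\right) - \frac{1}{71} \frac{1}{-70} \cdot 91 = -26343 - \left(- \frac{1}{4970}\right) 91 = -26343 + \frac{13}{710} = - \frac{18703517}{710}$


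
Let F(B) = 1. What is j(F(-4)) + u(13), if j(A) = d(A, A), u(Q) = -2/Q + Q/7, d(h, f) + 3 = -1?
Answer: -209/91 ≈ -2.2967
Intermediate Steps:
d(h, f) = -4 (d(h, f) = -3 - 1 = -4)
u(Q) = -2/Q + Q/7 (u(Q) = -2/Q + Q*(1/7) = -2/Q + Q/7)
j(A) = -4
j(F(-4)) + u(13) = -4 + (-2/13 + (1/7)*13) = -4 + (-2*1/13 + 13/7) = -4 + (-2/13 + 13/7) = -4 + 155/91 = -209/91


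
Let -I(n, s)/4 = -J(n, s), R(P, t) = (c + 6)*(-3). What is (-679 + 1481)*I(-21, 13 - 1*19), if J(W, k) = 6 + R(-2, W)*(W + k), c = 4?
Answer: 2617728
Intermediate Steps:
R(P, t) = -30 (R(P, t) = (4 + 6)*(-3) = 10*(-3) = -30)
J(W, k) = 6 - 30*W - 30*k (J(W, k) = 6 - 30*(W + k) = 6 + (-30*W - 30*k) = 6 - 30*W - 30*k)
I(n, s) = 24 - 120*n - 120*s (I(n, s) = -(-4)*(6 - 30*n - 30*s) = -4*(-6 + 30*n + 30*s) = 24 - 120*n - 120*s)
(-679 + 1481)*I(-21, 13 - 1*19) = (-679 + 1481)*(24 - 120*(-21) - 120*(13 - 1*19)) = 802*(24 + 2520 - 120*(13 - 19)) = 802*(24 + 2520 - 120*(-6)) = 802*(24 + 2520 + 720) = 802*3264 = 2617728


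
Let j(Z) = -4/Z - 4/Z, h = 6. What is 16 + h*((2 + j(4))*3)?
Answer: 16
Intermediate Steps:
j(Z) = -8/Z
16 + h*((2 + j(4))*3) = 16 + 6*((2 - 8/4)*3) = 16 + 6*((2 - 8*¼)*3) = 16 + 6*((2 - 2)*3) = 16 + 6*(0*3) = 16 + 6*0 = 16 + 0 = 16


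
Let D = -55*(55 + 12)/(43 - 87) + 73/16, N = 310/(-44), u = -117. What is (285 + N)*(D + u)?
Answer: -2806785/352 ≈ -7973.8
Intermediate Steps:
N = -155/22 (N = 310*(-1/44) = -155/22 ≈ -7.0455)
D = 1413/16 (D = -55/((-44/67)) + 73*(1/16) = -55/((-44*1/67)) + 73/16 = -55/(-44/67) + 73/16 = -55*(-67/44) + 73/16 = 335/4 + 73/16 = 1413/16 ≈ 88.313)
(285 + N)*(D + u) = (285 - 155/22)*(1413/16 - 117) = (6115/22)*(-459/16) = -2806785/352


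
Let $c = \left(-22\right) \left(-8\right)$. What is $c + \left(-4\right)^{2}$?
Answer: $192$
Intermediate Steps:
$c = 176$
$c + \left(-4\right)^{2} = 176 + \left(-4\right)^{2} = 176 + 16 = 192$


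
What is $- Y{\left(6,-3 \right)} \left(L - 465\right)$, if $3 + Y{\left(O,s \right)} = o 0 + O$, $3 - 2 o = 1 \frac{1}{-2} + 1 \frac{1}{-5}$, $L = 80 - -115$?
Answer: $810$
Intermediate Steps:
$L = 195$ ($L = 80 + 115 = 195$)
$o = \frac{37}{20}$ ($o = \frac{3}{2} - \frac{1 \frac{1}{-2} + 1 \frac{1}{-5}}{2} = \frac{3}{2} - \frac{1 \left(- \frac{1}{2}\right) + 1 \left(- \frac{1}{5}\right)}{2} = \frac{3}{2} - \frac{- \frac{1}{2} - \frac{1}{5}}{2} = \frac{3}{2} - - \frac{7}{20} = \frac{3}{2} + \frac{7}{20} = \frac{37}{20} \approx 1.85$)
$Y{\left(O,s \right)} = -3 + O$ ($Y{\left(O,s \right)} = -3 + \left(\frac{37}{20} \cdot 0 + O\right) = -3 + \left(0 + O\right) = -3 + O$)
$- Y{\left(6,-3 \right)} \left(L - 465\right) = - \left(-3 + 6\right) \left(195 - 465\right) = - 3 \left(-270\right) = \left(-1\right) \left(-810\right) = 810$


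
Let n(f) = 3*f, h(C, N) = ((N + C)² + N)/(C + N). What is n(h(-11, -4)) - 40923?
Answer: -204836/5 ≈ -40967.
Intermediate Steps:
h(C, N) = (N + (C + N)²)/(C + N) (h(C, N) = ((C + N)² + N)/(C + N) = (N + (C + N)²)/(C + N))
n(h(-11, -4)) - 40923 = 3*(-11 - 4 - 4/(-11 - 4)) - 40923 = 3*(-11 - 4 - 4/(-15)) - 40923 = 3*(-11 - 4 - 4*(-1/15)) - 40923 = 3*(-11 - 4 + 4/15) - 40923 = 3*(-221/15) - 40923 = -221/5 - 40923 = -204836/5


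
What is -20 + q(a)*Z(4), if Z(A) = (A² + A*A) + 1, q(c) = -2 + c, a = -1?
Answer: -119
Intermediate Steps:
Z(A) = 1 + 2*A² (Z(A) = (A² + A²) + 1 = 2*A² + 1 = 1 + 2*A²)
-20 + q(a)*Z(4) = -20 + (-2 - 1)*(1 + 2*4²) = -20 - 3*(1 + 2*16) = -20 - 3*(1 + 32) = -20 - 3*33 = -20 - 99 = -119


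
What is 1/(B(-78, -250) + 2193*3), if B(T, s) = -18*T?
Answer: 1/7983 ≈ 0.00012527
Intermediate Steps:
1/(B(-78, -250) + 2193*3) = 1/(-18*(-78) + 2193*3) = 1/(1404 + 6579) = 1/7983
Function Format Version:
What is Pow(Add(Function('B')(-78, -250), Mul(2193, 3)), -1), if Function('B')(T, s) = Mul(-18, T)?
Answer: Rational(1, 7983) ≈ 0.00012527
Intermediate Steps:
Pow(Add(Function('B')(-78, -250), Mul(2193, 3)), -1) = Pow(Add(Mul(-18, -78), Mul(2193, 3)), -1) = Pow(Add(1404, 6579), -1) = Pow(7983, -1) = Rational(1, 7983)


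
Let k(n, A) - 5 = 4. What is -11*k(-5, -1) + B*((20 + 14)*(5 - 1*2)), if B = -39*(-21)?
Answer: 83439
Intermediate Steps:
k(n, A) = 9 (k(n, A) = 5 + 4 = 9)
B = 819 (B = -13*(-63) = 819)
-11*k(-5, -1) + B*((20 + 14)*(5 - 1*2)) = -11*9 + 819*((20 + 14)*(5 - 1*2)) = -99 + 819*(34*(5 - 2)) = -99 + 819*(34*3) = -99 + 819*102 = -99 + 83538 = 83439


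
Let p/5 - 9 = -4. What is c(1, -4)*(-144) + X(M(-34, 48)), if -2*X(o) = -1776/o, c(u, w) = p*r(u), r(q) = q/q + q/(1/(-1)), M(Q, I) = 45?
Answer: 296/15 ≈ 19.733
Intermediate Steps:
p = 25 (p = 45 + 5*(-4) = 45 - 20 = 25)
r(q) = 1 - q (r(q) = 1 + q/(-1) = 1 + q*(-1) = 1 - q)
c(u, w) = 25 - 25*u (c(u, w) = 25*(1 - u) = 25 - 25*u)
X(o) = 888/o (X(o) = -(-888)/o = 888/o)
c(1, -4)*(-144) + X(M(-34, 48)) = (25 - 25*1)*(-144) + 888/45 = (25 - 25)*(-144) + 888*(1/45) = 0*(-144) + 296/15 = 0 + 296/15 = 296/15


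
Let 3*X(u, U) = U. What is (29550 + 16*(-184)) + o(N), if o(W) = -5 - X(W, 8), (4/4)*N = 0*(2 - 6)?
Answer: 79795/3 ≈ 26598.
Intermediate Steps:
X(u, U) = U/3
N = 0 (N = 0*(2 - 6) = 0*(-4) = 0)
o(W) = -23/3 (o(W) = -5 - 8/3 = -23/3)
(29550 + 16*(-184)) + o(N) = (29550 + 16*(-184)) - 23/3 = (29550 - 2944) - 23/3 = 26606 - 23/3 = 79795/3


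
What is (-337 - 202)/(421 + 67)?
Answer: -539/488 ≈ -1.1045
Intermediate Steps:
(-337 - 202)/(421 + 67) = -539/488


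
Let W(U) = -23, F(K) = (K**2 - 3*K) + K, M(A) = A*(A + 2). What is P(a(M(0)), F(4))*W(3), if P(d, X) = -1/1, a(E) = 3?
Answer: 23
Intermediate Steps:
M(A) = A*(2 + A)
F(K) = K**2 - 2*K
P(d, X) = -1 (P(d, X) = -1*1 = -1)
P(a(M(0)), F(4))*W(3) = -1*(-23) = 23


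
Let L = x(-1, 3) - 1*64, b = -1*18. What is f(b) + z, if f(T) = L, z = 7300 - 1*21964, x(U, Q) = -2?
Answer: -14730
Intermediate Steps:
b = -18
z = -14664 (z = 7300 - 21964 = -14664)
L = -66 (L = -2 - 1*64 = -2 - 64 = -66)
f(T) = -66
f(b) + z = -66 - 14664 = -14730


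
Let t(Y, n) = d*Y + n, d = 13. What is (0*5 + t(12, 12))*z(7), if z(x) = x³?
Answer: 57624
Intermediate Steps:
t(Y, n) = n + 13*Y (t(Y, n) = 13*Y + n = n + 13*Y)
(0*5 + t(12, 12))*z(7) = (0*5 + (12 + 13*12))*7³ = (0 + (12 + 156))*343 = (0 + 168)*343 = 168*343 = 57624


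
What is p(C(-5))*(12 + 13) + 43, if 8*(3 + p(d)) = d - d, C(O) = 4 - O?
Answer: -32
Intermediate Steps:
p(d) = -3 (p(d) = -3 + (d - d)/8 = -3 + (1/8)*0 = -3 + 0 = -3)
p(C(-5))*(12 + 13) + 43 = -3*(12 + 13) + 43 = -3*25 + 43 = -75 + 43 = -32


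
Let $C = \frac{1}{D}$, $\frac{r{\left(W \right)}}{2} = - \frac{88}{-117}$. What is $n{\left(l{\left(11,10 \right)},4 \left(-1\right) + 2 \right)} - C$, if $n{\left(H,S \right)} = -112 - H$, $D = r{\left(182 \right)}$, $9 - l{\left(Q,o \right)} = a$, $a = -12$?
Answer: $- \frac{23525}{176} \approx -133.66$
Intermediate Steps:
$r{\left(W \right)} = \frac{176}{117}$ ($r{\left(W \right)} = 2 \left(- \frac{88}{-117}\right) = 2 \left(\left(-88\right) \left(- \frac{1}{117}\right)\right) = 2 \cdot \frac{88}{117} = \frac{176}{117}$)
$l{\left(Q,o \right)} = 21$ ($l{\left(Q,o \right)} = 9 - -12 = 9 + 12 = 21$)
$D = \frac{176}{117} \approx 1.5043$
$C = \frac{117}{176}$ ($C = \frac{1}{\frac{176}{117}} = \frac{117}{176} \approx 0.66477$)
$n{\left(l{\left(11,10 \right)},4 \left(-1\right) + 2 \right)} - C = \left(-112 - 21\right) - \frac{117}{176} = -133 - \frac{117}{176} = - \frac{23525}{176}$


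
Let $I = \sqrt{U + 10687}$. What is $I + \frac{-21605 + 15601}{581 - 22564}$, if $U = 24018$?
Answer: $\frac{316}{1157} + \sqrt{34705} \approx 186.57$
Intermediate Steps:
$I = \sqrt{34705}$ ($I = \sqrt{24018 + 10687} = \sqrt{34705} \approx 186.29$)
$I + \frac{-21605 + 15601}{581 - 22564} = \sqrt{34705} + \frac{-21605 + 15601}{581 - 22564} = \sqrt{34705} - \frac{6004}{-21983} = \sqrt{34705} - - \frac{316}{1157} = \sqrt{34705} + \frac{316}{1157} = \frac{316}{1157} + \sqrt{34705}$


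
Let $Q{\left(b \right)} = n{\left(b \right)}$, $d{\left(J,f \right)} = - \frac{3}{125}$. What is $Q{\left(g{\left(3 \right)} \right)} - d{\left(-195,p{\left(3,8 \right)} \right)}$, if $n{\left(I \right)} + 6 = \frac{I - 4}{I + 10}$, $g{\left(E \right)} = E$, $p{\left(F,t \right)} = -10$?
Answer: $- \frac{9836}{1625} \approx -6.0529$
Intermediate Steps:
$d{\left(J,f \right)} = - \frac{3}{125}$ ($d{\left(J,f \right)} = \left(-3\right) \frac{1}{125} = - \frac{3}{125}$)
$n{\left(I \right)} = -6 + \frac{-4 + I}{10 + I}$ ($n{\left(I \right)} = -6 + \frac{I - 4}{I + 10} = -6 + \frac{-4 + I}{10 + I}$)
$Q{\left(b \right)} = \frac{-64 - 5 b}{10 + b}$
$Q{\left(g{\left(3 \right)} \right)} - d{\left(-195,p{\left(3,8 \right)} \right)} = \frac{-64 - 15}{10 + 3} - - \frac{3}{125} = \frac{-64 - 15}{13} + \frac{3}{125} = \frac{1}{13} \left(-79\right) + \frac{3}{125} = - \frac{79}{13} + \frac{3}{125} = - \frac{9836}{1625}$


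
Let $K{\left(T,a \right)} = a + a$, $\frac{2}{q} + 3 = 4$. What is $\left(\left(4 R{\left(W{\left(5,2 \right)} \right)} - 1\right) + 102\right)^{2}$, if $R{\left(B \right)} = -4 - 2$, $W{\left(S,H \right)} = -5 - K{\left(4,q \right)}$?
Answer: $5929$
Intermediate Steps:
$q = 2$ ($q = \frac{2}{-3 + 4} = \frac{2}{1} = 2 \cdot 1 = 2$)
$K{\left(T,a \right)} = 2 a$
$W{\left(S,H \right)} = -9$ ($W{\left(S,H \right)} = -5 - 2 \cdot 2 = -5 - 4 = -9$)
$R{\left(B \right)} = -6$ ($R{\left(B \right)} = -4 - 2 = -6$)
$\left(\left(4 R{\left(W{\left(5,2 \right)} \right)} - 1\right) + 102\right)^{2} = \left(\left(4 \left(-6\right) - 1\right) + 102\right)^{2} = \left(\left(-24 - 1\right) + 102\right)^{2} = \left(-25 + 102\right)^{2} = 77^{2} = 5929$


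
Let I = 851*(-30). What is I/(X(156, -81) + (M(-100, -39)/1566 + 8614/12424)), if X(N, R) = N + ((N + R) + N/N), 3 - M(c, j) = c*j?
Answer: -599892840/5409253 ≈ -110.90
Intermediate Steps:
M(c, j) = 3 - c*j
X(N, R) = 1 + R + 2*N (X(N, R) = N + ((N + R) + 1) = N + (1 + N + R) = 1 + R + 2*N)
I = -25530
I/(X(156, -81) + (M(-100, -39)/1566 + 8614/12424)) = -25530/((1 - 81 + 2*156) + ((3 - 1*(-100)*(-39))/1566 + 8614/12424)) = -25530/((1 - 81 + 312) + ((3 - 3900)*(1/1566) + 8614*(1/12424))) = -25530/(232 + (-3897*1/1566 + 4307/6212)) = -25530/(232 + (-433/174 + 4307/6212)) = -25530/(232 - 970189/540444) = -25530/124412819/540444 = -25530*540444/124412819 = -599892840/5409253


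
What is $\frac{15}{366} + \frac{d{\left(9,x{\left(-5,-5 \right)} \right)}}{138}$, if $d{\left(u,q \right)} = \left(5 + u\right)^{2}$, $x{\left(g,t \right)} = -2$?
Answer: $\frac{12301}{8418} \approx 1.4613$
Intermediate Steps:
$\frac{15}{366} + \frac{d{\left(9,x{\left(-5,-5 \right)} \right)}}{138} = \frac{15}{366} + \frac{\left(5 + 9\right)^{2}}{138} = 15 \cdot \frac{1}{366} + 14^{2} \cdot \frac{1}{138} = \frac{5}{122} + 196 \cdot \frac{1}{138} = \frac{5}{122} + \frac{98}{69} = \frac{12301}{8418}$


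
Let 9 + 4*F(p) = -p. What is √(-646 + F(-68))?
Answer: 5*I*√101/2 ≈ 25.125*I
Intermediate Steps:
F(p) = -9/4 - p/4 (F(p) = -9/4 + (-p)/4 = -9/4 - p/4)
√(-646 + F(-68)) = √(-646 + (-9/4 - ¼*(-68))) = √(-646 + (-9/4 + 17)) = √(-646 + 59/4) = √(-2525/4) = 5*I*√101/2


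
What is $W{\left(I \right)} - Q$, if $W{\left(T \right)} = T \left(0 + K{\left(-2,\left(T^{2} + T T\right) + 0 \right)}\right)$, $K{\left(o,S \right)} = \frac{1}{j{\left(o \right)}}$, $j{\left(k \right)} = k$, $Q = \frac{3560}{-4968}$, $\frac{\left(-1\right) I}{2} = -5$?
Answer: $- \frac{2660}{621} \approx -4.2834$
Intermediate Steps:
$I = 10$ ($I = \left(-2\right) \left(-5\right) = 10$)
$Q = - \frac{445}{621}$ ($Q = 3560 \left(- \frac{1}{4968}\right) = - \frac{445}{621} \approx -0.71659$)
$K{\left(o,S \right)} = \frac{1}{o}$
$W{\left(T \right)} = - \frac{T}{2}$ ($W{\left(T \right)} = T \left(0 + \frac{1}{-2}\right) = T \left(0 - \frac{1}{2}\right) = T \left(- \frac{1}{2}\right) = - \frac{T}{2}$)
$W{\left(I \right)} - Q = \left(- \frac{1}{2}\right) 10 - - \frac{445}{621} = -5 + \frac{445}{621} = - \frac{2660}{621}$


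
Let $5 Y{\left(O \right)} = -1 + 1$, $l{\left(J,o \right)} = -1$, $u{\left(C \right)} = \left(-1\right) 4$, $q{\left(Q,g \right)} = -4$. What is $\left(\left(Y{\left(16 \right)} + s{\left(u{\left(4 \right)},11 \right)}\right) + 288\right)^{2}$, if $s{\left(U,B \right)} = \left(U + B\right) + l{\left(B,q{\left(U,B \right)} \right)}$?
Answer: $86436$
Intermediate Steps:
$u{\left(C \right)} = -4$
$s{\left(U,B \right)} = -1 + B + U$ ($s{\left(U,B \right)} = \left(U + B\right) - 1 = \left(B + U\right) - 1 = -1 + B + U$)
$Y{\left(O \right)} = 0$ ($Y{\left(O \right)} = \frac{-1 + 1}{5} = \frac{1}{5} \cdot 0 = 0$)
$\left(\left(Y{\left(16 \right)} + s{\left(u{\left(4 \right)},11 \right)}\right) + 288\right)^{2} = \left(\left(0 - -6\right) + 288\right)^{2} = \left(\left(0 + 6\right) + 288\right)^{2} = \left(6 + 288\right)^{2} = 294^{2} = 86436$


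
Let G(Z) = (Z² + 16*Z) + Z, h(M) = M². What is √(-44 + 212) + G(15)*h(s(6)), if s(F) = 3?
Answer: 4320 + 2*√42 ≈ 4333.0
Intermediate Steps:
G(Z) = Z² + 17*Z
√(-44 + 212) + G(15)*h(s(6)) = √(-44 + 212) + (15*(17 + 15))*3² = √168 + (15*32)*9 = 2*√42 + 480*9 = 2*√42 + 4320 = 4320 + 2*√42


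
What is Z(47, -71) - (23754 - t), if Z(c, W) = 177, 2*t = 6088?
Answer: -20533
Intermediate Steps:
t = 3044 (t = (½)*6088 = 3044)
Z(47, -71) - (23754 - t) = 177 - (23754 - 1*3044) = 177 - (23754 - 3044) = 177 - 1*20710 = 177 - 20710 = -20533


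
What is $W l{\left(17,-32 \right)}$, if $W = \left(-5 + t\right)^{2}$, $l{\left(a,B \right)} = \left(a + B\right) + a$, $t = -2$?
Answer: $98$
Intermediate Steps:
$l{\left(a,B \right)} = B + 2 a$ ($l{\left(a,B \right)} = \left(B + a\right) + a = B + 2 a$)
$W = 49$ ($W = \left(-5 - 2\right)^{2} = \left(-7\right)^{2} = 49$)
$W l{\left(17,-32 \right)} = 49 \left(-32 + 2 \cdot 17\right) = 49 \left(-32 + 34\right) = 49 \cdot 2 = 98$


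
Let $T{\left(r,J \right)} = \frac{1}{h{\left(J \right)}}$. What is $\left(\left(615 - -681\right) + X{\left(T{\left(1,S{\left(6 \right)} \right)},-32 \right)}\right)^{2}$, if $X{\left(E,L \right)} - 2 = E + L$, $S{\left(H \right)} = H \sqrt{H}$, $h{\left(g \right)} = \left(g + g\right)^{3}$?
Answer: $\frac{\left(78755328 + \sqrt{6}\right)^{2}}{3869835264} \approx 1.6028 \cdot 10^{6}$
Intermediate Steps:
$h{\left(g \right)} = 8 g^{3}$ ($h{\left(g \right)} = \left(2 g\right)^{3} = 8 g^{3}$)
$S{\left(H \right)} = H^{\frac{3}{2}}$
$T{\left(r,J \right)} = \frac{1}{8 J^{3}}$
$X{\left(E,L \right)} = 2 + E + L$ ($X{\left(E,L \right)} = 2 + \left(E + L\right) = 2 + E + L$)
$\left(\left(615 - -681\right) + X{\left(T{\left(1,S{\left(6 \right)} \right)},-32 \right)}\right)^{2} = \left(\left(615 - -681\right) + \left(2 + \frac{1}{8 \cdot 1296 \sqrt{6}} - 32\right)\right)^{2} = \left(\left(615 + 681\right) + \left(2 + \frac{1}{8 \cdot 1296 \sqrt{6}} - 32\right)\right)^{2} = \left(1296 + \left(2 + \frac{\frac{1}{7776} \sqrt{6}}{8} - 32\right)\right)^{2} = \left(1296 + \left(2 + \frac{\sqrt{6}}{62208} - 32\right)\right)^{2} = \left(1296 - \left(30 - \frac{\sqrt{6}}{62208}\right)\right)^{2} = \left(1266 + \frac{\sqrt{6}}{62208}\right)^{2}$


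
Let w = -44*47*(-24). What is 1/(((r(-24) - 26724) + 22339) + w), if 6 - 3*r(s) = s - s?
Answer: 1/45249 ≈ 2.2100e-5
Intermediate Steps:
r(s) = 2 (r(s) = 2 - (s - s)/3 = 2 - ⅓*0 = 2 + 0 = 2)
w = 49632 (w = -2068*(-24) = 49632)
1/(((r(-24) - 26724) + 22339) + w) = 1/(((2 - 26724) + 22339) + 49632) = 1/((-26722 + 22339) + 49632) = 1/(-4383 + 49632) = 1/45249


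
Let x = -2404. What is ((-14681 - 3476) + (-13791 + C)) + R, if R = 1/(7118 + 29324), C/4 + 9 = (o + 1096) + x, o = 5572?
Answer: -544006175/36442 ≈ -14928.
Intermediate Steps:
C = 17020 (C = -36 + 4*((5572 + 1096) - 2404) = -36 + 4*(6668 - 2404) = -36 + 4*4264 = -36 + 17056 = 17020)
R = 1/36442 ≈ 2.7441e-5
((-14681 - 3476) + (-13791 + C)) + R = ((-14681 - 3476) + (-13791 + 17020)) + 1/36442 = (-18157 + 3229) + 1/36442 = -14928 + 1/36442 = -544006175/36442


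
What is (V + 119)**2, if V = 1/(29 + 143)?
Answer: 418979961/29584 ≈ 14162.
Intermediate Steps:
V = 1/172 ≈ 0.0058140
(V + 119)**2 = (1/172 + 119)**2 = (20469/172)**2 = 418979961/29584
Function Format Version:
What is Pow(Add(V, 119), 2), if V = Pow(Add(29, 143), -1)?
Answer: Rational(418979961, 29584) ≈ 14162.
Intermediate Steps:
V = Rational(1, 172) (V = Pow(172, -1) = Rational(1, 172) ≈ 0.0058140)
Pow(Add(V, 119), 2) = Pow(Add(Rational(1, 172), 119), 2) = Pow(Rational(20469, 172), 2) = Rational(418979961, 29584)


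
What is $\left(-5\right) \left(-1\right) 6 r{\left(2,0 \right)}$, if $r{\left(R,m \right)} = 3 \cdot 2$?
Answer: $180$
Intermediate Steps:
$r{\left(R,m \right)} = 6$
$\left(-5\right) \left(-1\right) 6 r{\left(2,0 \right)} = \left(-5\right) \left(-1\right) 6 \cdot 6 = 5 \cdot 6 \cdot 6 = 30 \cdot 6 = 180$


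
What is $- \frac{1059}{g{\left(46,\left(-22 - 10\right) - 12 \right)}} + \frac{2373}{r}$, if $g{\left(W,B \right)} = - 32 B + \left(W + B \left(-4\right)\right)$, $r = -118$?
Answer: $- \frac{998238}{48085} \approx -20.76$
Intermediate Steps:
$g{\left(W,B \right)} = W - 36 B$ ($g{\left(W,B \right)} = - 32 B - \left(- W + 4 B\right) = W - 36 B$)
$- \frac{1059}{g{\left(46,\left(-22 - 10\right) - 12 \right)}} + \frac{2373}{r} = - \frac{1059}{46 - 36 \left(\left(-22 - 10\right) - 12\right)} + \frac{2373}{-118} = - \frac{1059}{46 - 36 \left(-32 - 12\right)} + 2373 \left(- \frac{1}{118}\right) = - \frac{1059}{46 - -1584} - \frac{2373}{118} = - \frac{1059}{46 + 1584} - \frac{2373}{118} = - \frac{1059}{1630} - \frac{2373}{118} = - \frac{998238}{48085}$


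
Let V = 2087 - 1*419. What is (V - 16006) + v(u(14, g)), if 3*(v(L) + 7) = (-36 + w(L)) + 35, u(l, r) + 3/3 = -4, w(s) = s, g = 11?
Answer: -14347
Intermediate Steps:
V = 1668 (V = 2087 - 419 = 1668)
u(l, r) = -5 (u(l, r) = -1 - 4 = -5)
v(L) = -22/3 + L/3 (v(L) = -7 + ((-36 + L) + 35)/3 = -7 + (-1 + L)/3 = -7 + (-⅓ + L/3) = -22/3 + L/3)
(V - 16006) + v(u(14, g)) = (1668 - 16006) + (-22/3 + (⅓)*(-5)) = -14338 + (-22/3 - 5/3) = -14338 - 9 = -14347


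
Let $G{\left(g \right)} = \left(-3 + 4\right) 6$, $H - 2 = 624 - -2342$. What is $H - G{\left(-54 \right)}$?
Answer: $2962$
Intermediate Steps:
$H = 2968$ ($H = 2 + \left(624 - -2342\right) = 2 + \left(624 + 2342\right) = 2 + 2966 = 2968$)
$G{\left(g \right)} = 6$ ($G{\left(g \right)} = 1 \cdot 6 = 6$)
$H - G{\left(-54 \right)} = 2968 - 6 = 2962$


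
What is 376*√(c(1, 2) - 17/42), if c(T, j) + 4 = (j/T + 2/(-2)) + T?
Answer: 188*I*√4242/21 ≈ 583.07*I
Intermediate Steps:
c(T, j) = -5 + T + j/T (c(T, j) = -4 + ((j/T + 2/(-2)) + T) = -4 + ((j/T + 2*(-½)) + T) = -4 + ((j/T - 1) + T) = -4 + ((-1 + j/T) + T) = -4 + (-1 + T + j/T) = -5 + T + j/T)
376*√(c(1, 2) - 17/42) = 376*√((-5 + 1 + 2/1) - 17/42) = 376*√((-5 + 1 + 2*1) - 17*1/42) = 376*√((-5 + 1 + 2) - 17/42) = 376*√(-2 - 17/42) = 376*√(-101/42) = 376*(I*√4242/42) = 188*I*√4242/21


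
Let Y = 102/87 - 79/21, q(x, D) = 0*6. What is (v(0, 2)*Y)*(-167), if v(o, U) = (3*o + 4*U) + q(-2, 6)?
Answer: 2106872/609 ≈ 3459.6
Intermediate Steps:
q(x, D) = 0
Y = -1577/609 (Y = 102*(1/87) - 79*1/21 = 34/29 - 79/21 = -1577/609 ≈ -2.5895)
v(o, U) = 3*o + 4*U (v(o, U) = (3*o + 4*U) + 0 = 3*o + 4*U)
(v(0, 2)*Y)*(-167) = ((3*0 + 4*2)*(-1577/609))*(-167) = ((0 + 8)*(-1577/609))*(-167) = (8*(-1577/609))*(-167) = -12616/609*(-167) = 2106872/609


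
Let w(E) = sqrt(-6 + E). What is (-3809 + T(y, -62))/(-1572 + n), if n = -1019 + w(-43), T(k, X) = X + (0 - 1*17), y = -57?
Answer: 5036904/3356665 + 13608*I/3356665 ≈ 1.5006 + 0.004054*I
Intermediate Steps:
T(k, X) = -17 + X (T(k, X) = X + (0 - 17) = X - 17 = -17 + X)
n = -1019 + 7*I (n = -1019 + sqrt(-6 - 43) = -1019 + sqrt(-49) = -1019 + 7*I ≈ -1019.0 + 7.0*I)
(-3809 + T(y, -62))/(-1572 + n) = (-3809 + (-17 - 62))/(-1572 + (-1019 + 7*I)) = (-3809 - 79)/(-2591 + 7*I) = -1944*(-2591 - 7*I)/3356665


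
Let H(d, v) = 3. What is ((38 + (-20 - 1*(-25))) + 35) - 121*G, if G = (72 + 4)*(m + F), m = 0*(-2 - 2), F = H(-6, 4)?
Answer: -27510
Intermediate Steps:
F = 3
m = 0 (m = 0*(-4) = 0)
G = 228 (G = (72 + 4)*(0 + 3) = 76*3 = 228)
((38 + (-20 - 1*(-25))) + 35) - 121*G = ((38 + (-20 - 1*(-25))) + 35) - 121*228 = ((38 + (-20 + 25)) + 35) - 27588 = ((38 + 5) + 35) - 27588 = (43 + 35) - 27588 = 78 - 27588 = -27510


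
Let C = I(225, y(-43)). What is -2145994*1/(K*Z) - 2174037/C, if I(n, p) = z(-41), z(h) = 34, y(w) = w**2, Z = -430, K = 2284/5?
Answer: -106740019973/1669604 ≈ -63931.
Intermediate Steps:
K = 2284/5 (K = 2284*(1/5) = 2284/5 ≈ 456.80)
I(n, p) = 34
C = 34
-2145994*1/(K*Z) - 2174037/C = -2145994/((-430*2284/5)) - 2174037/34 = -2145994/(-196424) - 2174037*1/34 = -2145994*(-1/196424) - 2174037/34 = 1072997/98212 - 2174037/34 = -106740019973/1669604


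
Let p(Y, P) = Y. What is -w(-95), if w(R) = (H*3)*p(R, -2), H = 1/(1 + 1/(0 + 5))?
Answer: 475/2 ≈ 237.50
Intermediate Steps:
H = ⅚ (H = 1/(1 + 1/5) = 1/(1 + ⅕) = 1/(6/5) = ⅚ ≈ 0.83333)
w(R) = 5*R/2 (w(R) = ((⅚)*3)*R = 5*R/2)
-w(-95) = -5*(-95)/2 = -1*(-475/2) = 475/2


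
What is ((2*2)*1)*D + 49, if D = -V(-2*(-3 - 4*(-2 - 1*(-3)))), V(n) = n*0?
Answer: 49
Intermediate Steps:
V(n) = 0
D = 0 (D = -1*0 = 0)
((2*2)*1)*D + 49 = ((2*2)*1)*0 + 49 = (4*1)*0 + 49 = 4*0 + 49 = 0 + 49 = 49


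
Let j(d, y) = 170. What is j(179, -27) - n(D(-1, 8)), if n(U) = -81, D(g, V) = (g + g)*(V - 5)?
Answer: 251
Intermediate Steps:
D(g, V) = 2*g*(-5 + V) (D(g, V) = (2*g)*(-5 + V) = 2*g*(-5 + V))
j(179, -27) - n(D(-1, 8)) = 170 - 1*(-81) = 170 + 81 = 251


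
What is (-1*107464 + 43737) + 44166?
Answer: -19561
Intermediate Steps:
(-1*107464 + 43737) + 44166 = (-107464 + 43737) + 44166 = -63727 + 44166 = -19561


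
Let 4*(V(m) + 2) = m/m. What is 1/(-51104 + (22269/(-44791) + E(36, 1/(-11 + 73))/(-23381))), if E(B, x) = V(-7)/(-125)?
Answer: -523629185500/26759806231850037 ≈ -1.9568e-5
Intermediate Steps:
V(m) = -7/4 (V(m) = -2 + (m/m)/4 = -2 + (1/4)*1 = -2 + 1/4 = -7/4)
E(B, x) = 7/500 (E(B, x) = -7/4/(-125) = -7/4*(-1/125) = 7/500)
1/(-51104 + (22269/(-44791) + E(36, 1/(-11 + 73))/(-23381))) = 1/(-51104 + (22269/(-44791) + (7/500)/(-23381))) = 1/(-51104 + (22269*(-1/44791) + (7/500)*(-1/23381))) = 1/(-51104 + (-22269/44791 - 7/11690500)) = 1/(-51104 - 260336058037/523629185500) = 1/(-26759806231850037/523629185500) = -523629185500/26759806231850037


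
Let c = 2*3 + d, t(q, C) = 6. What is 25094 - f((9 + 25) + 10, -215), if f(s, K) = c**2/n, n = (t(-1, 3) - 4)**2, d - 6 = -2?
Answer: 25069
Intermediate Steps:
d = 4 (d = 6 - 2 = 4)
c = 10 (c = 2*3 + 4 = 6 + 4 = 10)
n = 4 (n = (6 - 4)**2 = 2**2 = 4)
f(s, K) = 25 (f(s, K) = 10**2/4 = 100*(1/4) = 25)
25094 - f((9 + 25) + 10, -215) = 25094 - 1*25 = 25094 - 25 = 25069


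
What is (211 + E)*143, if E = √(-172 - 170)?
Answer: 30173 + 429*I*√38 ≈ 30173.0 + 2644.5*I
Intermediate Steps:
E = 3*I*√38 (E = √(-342) = 3*I*√38 ≈ 18.493*I)
(211 + E)*143 = (211 + 3*I*√38)*143 = 30173 + 429*I*√38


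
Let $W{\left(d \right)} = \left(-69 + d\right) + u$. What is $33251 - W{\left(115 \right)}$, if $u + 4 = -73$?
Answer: $33282$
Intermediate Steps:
$u = -77$ ($u = -4 - 73 = -77$)
$W{\left(d \right)} = -146 + d$ ($W{\left(d \right)} = \left(-69 + d\right) - 77 = -146 + d$)
$33251 - W{\left(115 \right)} = 33251 - \left(-146 + 115\right) = 33251 - -31 = 33251 + 31 = 33282$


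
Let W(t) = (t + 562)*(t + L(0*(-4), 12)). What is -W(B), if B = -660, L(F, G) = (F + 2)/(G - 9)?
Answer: -193844/3 ≈ -64615.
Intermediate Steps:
L(F, G) = (2 + F)/(-9 + G)
W(t) = (562 + t)*(2/3 + t) (W(t) = (t + 562)*(t + (2 + 0*(-4))/(-9 + 12)) = (562 + t)*(t + (2 + 0)/3) = (562 + t)*(t + (1/3)*2) = (562 + t)*(t + 2/3) = (562 + t)*(2/3 + t))
-W(B) = -(1124/3 + (-660)**2 + (1688/3)*(-660)) = -(1124/3 + 435600 - 371360) = -1*193844/3 = -193844/3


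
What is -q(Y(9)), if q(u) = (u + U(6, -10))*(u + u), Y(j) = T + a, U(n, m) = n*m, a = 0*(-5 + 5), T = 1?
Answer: 118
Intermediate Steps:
a = 0 (a = 0*0 = 0)
U(n, m) = m*n
Y(j) = 1 (Y(j) = 1 + 0 = 1)
q(u) = 2*u*(-60 + u) (q(u) = (u - 10*6)*(u + u) = (u - 60)*(2*u) = (-60 + u)*(2*u) = 2*u*(-60 + u))
-q(Y(9)) = -2*(-60 + 1) = -2*(-59) = -1*(-118) = 118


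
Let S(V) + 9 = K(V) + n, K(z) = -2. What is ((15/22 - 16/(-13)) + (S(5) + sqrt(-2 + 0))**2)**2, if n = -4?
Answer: 3990472825/81796 - 1929750*I*sqrt(2)/143 ≈ 48786.0 - 19084.0*I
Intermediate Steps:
S(V) = -15 (S(V) = -9 + (-2 - 4) = -9 - 6 = -15)
((15/22 - 16/(-13)) + (S(5) + sqrt(-2 + 0))**2)**2 = ((15/22 - 16/(-13)) + (-15 + sqrt(-2 + 0))**2)**2 = ((15*(1/22) - 16*(-1/13)) + (-15 + sqrt(-2))**2)**2 = ((15/22 + 16/13) + (-15 + I*sqrt(2))**2)**2 = (547/286 + (-15 + I*sqrt(2))**2)**2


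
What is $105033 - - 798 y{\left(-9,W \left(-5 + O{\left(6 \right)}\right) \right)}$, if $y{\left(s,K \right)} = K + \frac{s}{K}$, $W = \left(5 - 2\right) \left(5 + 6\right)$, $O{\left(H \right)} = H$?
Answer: $\frac{1442643}{11} \approx 1.3115 \cdot 10^{5}$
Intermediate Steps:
$W = 33$ ($W = 3 \cdot 11 = 33$)
$105033 - - 798 y{\left(-9,W \left(-5 + O{\left(6 \right)}\right) \right)} = 105033 - - 798 \left(33 \left(-5 + 6\right) - \frac{9}{33 \left(-5 + 6\right)}\right) = 105033 - - 798 \left(33 \cdot 1 - \frac{9}{33 \cdot 1}\right) = 105033 - - 798 \left(33 - \frac{9}{33}\right) = 105033 - - 798 \left(33 - \frac{3}{11}\right) = 105033 - \left(-798\right) \frac{360}{11} = 105033 - - \frac{287280}{11} = 105033 + \frac{287280}{11} = \frac{1442643}{11}$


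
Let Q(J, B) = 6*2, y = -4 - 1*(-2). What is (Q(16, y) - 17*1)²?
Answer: 25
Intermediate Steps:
y = -2 (y = -4 + 2 = -2)
Q(J, B) = 12
(Q(16, y) - 17*1)² = (12 - 17*1)² = (12 - 17)² = (-5)² = 25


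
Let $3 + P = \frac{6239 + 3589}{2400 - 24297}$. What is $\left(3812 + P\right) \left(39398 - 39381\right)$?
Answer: $\frac{52508495}{811} \approx 64745.0$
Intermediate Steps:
$P = - \frac{2797}{811}$ ($P = -3 + \frac{6239 + 3589}{2400 - 24297} = -3 + \frac{9828}{-21897} = -3 + 9828 \left(- \frac{1}{21897}\right) = -3 - \frac{364}{811} = - \frac{2797}{811} \approx -3.4488$)
$\left(3812 + P\right) \left(39398 - 39381\right) = \left(3812 - \frac{2797}{811}\right) \left(39398 - 39381\right) = \frac{3088735}{811} \cdot 17 = \frac{52508495}{811}$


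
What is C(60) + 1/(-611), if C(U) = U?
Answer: 36659/611 ≈ 59.998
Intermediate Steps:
C(60) + 1/(-611) = 60 + 1/(-611) = 60 - 1/611 = 36659/611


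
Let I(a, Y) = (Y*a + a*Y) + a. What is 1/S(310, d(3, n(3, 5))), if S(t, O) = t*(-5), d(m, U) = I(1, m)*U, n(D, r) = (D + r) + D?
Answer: -1/1550 ≈ -0.00064516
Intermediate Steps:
I(a, Y) = a + 2*Y*a (I(a, Y) = (Y*a + Y*a) + a = 2*Y*a + a = a + 2*Y*a)
n(D, r) = r + 2*D
d(m, U) = U*(1 + 2*m) (d(m, U) = (1*(1 + 2*m))*U = (1 + 2*m)*U = U*(1 + 2*m))
S(t, O) = -5*t
1/S(310, d(3, n(3, 5))) = 1/(-5*310) = 1/(-1550) = -1/1550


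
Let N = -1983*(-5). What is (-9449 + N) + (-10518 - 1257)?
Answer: -11309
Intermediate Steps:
N = 9915
(-9449 + N) + (-10518 - 1257) = (-9449 + 9915) + (-10518 - 1257) = 466 - 11775 = -11309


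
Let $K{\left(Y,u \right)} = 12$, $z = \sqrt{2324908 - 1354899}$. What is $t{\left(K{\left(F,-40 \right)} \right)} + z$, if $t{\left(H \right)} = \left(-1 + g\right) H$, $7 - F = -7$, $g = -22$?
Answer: $-276 + \sqrt{970009} \approx 708.89$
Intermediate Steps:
$F = 14$ ($F = 7 - -7 = 7 + 7 = 14$)
$z = \sqrt{970009} \approx 984.89$
$t{\left(H \right)} = - 23 H$ ($t{\left(H \right)} = \left(-1 - 22\right) H = - 23 H$)
$t{\left(K{\left(F,-40 \right)} \right)} + z = \left(-23\right) 12 + \sqrt{970009} = -276 + \sqrt{970009}$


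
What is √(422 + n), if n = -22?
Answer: 20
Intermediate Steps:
√(422 + n) = √(422 - 22) = √400 = 20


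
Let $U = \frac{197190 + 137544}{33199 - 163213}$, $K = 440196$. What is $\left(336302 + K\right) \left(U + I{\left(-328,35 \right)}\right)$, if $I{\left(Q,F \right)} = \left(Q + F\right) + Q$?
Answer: $- \frac{10492225782524}{21669} \approx -4.842 \cdot 10^{8}$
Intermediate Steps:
$I{\left(Q,F \right)} = F + 2 Q$ ($I{\left(Q,F \right)} = \left(F + Q\right) + Q = F + 2 Q$)
$U = - \frac{55789}{21669}$ ($U = \frac{334734}{-130014} = 334734 \left(- \frac{1}{130014}\right) = - \frac{55789}{21669} \approx -2.5746$)
$\left(336302 + K\right) \left(U + I{\left(-328,35 \right)}\right) = \left(336302 + 440196\right) \left(- \frac{55789}{21669} + \left(35 + 2 \left(-328\right)\right)\right) = 776498 \left(- \frac{55789}{21669} + \left(35 - 656\right)\right) = 776498 \left(- \frac{55789}{21669} - 621\right) = 776498 \left(- \frac{13512238}{21669}\right) = - \frac{10492225782524}{21669}$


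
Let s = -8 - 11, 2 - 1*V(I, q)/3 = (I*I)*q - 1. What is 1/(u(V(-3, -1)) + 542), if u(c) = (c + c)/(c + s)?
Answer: 17/9286 ≈ 0.0018307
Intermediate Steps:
V(I, q) = 9 - 3*q*I² (V(I, q) = 6 - 3*((I*I)*q - 1) = 6 - 3*(I²*q - 1) = 6 - 3*(q*I² - 1) = 6 - 3*(-1 + q*I²) = 6 + (3 - 3*q*I²) = 9 - 3*q*I²)
s = -19
u(c) = 2*c/(-19 + c) (u(c) = (c + c)/(c - 19) = (2*c)/(-19 + c) = 2*c/(-19 + c))
1/(u(V(-3, -1)) + 542) = 1/(2*(9 - 3*(-1)*(-3)²)/(-19 + (9 - 3*(-1)*(-3)²)) + 542) = 1/(2*(9 - 3*(-1)*9)/(-19 + (9 - 3*(-1)*9)) + 542) = 1/(2*(9 + 27)/(-19 + (9 + 27)) + 542) = 1/(2*36/(-19 + 36) + 542) = 1/(2*36/17 + 542) = 1/(2*36*(1/17) + 542) = 1/(72/17 + 542) = 1/(9286/17) = 17/9286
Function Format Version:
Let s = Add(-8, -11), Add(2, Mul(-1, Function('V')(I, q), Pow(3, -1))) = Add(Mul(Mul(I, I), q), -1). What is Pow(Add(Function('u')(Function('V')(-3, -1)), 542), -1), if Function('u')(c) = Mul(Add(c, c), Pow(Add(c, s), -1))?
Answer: Rational(17, 9286) ≈ 0.0018307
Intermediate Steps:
Function('V')(I, q) = Add(9, Mul(-3, q, Pow(I, 2))) (Function('V')(I, q) = Add(6, Mul(-3, Add(Mul(Mul(I, I), q), -1))) = Add(6, Mul(-3, Add(Mul(Pow(I, 2), q), -1))) = Add(6, Mul(-3, Add(Mul(q, Pow(I, 2)), -1))) = Add(6, Mul(-3, Add(-1, Mul(q, Pow(I, 2))))) = Add(6, Add(3, Mul(-3, q, Pow(I, 2)))) = Add(9, Mul(-3, q, Pow(I, 2))))
s = -19
Function('u')(c) = Mul(2, c, Pow(Add(-19, c), -1)) (Function('u')(c) = Mul(Add(c, c), Pow(Add(c, -19), -1)) = Mul(Mul(2, c), Pow(Add(-19, c), -1)) = Mul(2, c, Pow(Add(-19, c), -1)))
Pow(Add(Function('u')(Function('V')(-3, -1)), 542), -1) = Pow(Add(Mul(2, Add(9, Mul(-3, -1, Pow(-3, 2))), Pow(Add(-19, Add(9, Mul(-3, -1, Pow(-3, 2)))), -1)), 542), -1) = Pow(Add(Mul(2, Add(9, Mul(-3, -1, 9)), Pow(Add(-19, Add(9, Mul(-3, -1, 9))), -1)), 542), -1) = Pow(Add(Mul(2, Add(9, 27), Pow(Add(-19, Add(9, 27)), -1)), 542), -1) = Pow(Add(Mul(2, 36, Pow(Add(-19, 36), -1)), 542), -1) = Pow(Add(Mul(2, 36, Pow(17, -1)), 542), -1) = Pow(Add(Mul(2, 36, Rational(1, 17)), 542), -1) = Pow(Add(Rational(72, 17), 542), -1) = Pow(Rational(9286, 17), -1) = Rational(17, 9286)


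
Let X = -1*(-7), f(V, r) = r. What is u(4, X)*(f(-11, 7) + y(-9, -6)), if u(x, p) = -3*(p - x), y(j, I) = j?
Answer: 18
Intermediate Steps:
X = 7
u(x, p) = -3*p + 3*x
u(4, X)*(f(-11, 7) + y(-9, -6)) = (-3*7 + 3*4)*(7 - 9) = (-21 + 12)*(-2) = -9*(-2) = 18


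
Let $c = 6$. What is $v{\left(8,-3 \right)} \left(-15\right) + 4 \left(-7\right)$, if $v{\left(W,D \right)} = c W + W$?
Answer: $-868$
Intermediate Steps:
$v{\left(W,D \right)} = 7 W$ ($v{\left(W,D \right)} = 6 W + W = 7 W$)
$v{\left(8,-3 \right)} \left(-15\right) + 4 \left(-7\right) = 7 \cdot 8 \left(-15\right) + 4 \left(-7\right) = 56 \left(-15\right) - 28 = -840 - 28 = -868$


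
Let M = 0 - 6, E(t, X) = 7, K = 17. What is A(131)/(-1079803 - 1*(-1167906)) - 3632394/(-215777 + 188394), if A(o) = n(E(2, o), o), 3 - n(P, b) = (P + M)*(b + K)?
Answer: 320020838047/2412524449 ≈ 132.65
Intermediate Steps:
M = -6
n(P, b) = 3 - (-6 + P)*(17 + b) (n(P, b) = 3 - (P - 6)*(b + 17) = 3 - (-6 + P)*(17 + b))
A(o) = -14 - o (A(o) = 105 - 17*7 + 6*o - 1*7*o = 105 - 119 + 6*o - 7*o = -14 - o)
A(131)/(-1079803 - 1*(-1167906)) - 3632394/(-215777 + 188394) = (-14 - 1*131)/(-1079803 - 1*(-1167906)) - 3632394/(-215777 + 188394) = (-14 - 131)/(-1079803 + 1167906) - 3632394/(-27383) = -145/88103 - 3632394*(-1/27383) = -145*1/88103 + 3632394/27383 = -145/88103 + 3632394/27383 = 320020838047/2412524449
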